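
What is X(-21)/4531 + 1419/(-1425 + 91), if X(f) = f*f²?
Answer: -816681/262798 ≈ -3.1076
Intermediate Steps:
X(f) = f³
X(-21)/4531 + 1419/(-1425 + 91) = (-21)³/4531 + 1419/(-1425 + 91) = -9261*1/4531 + 1419/(-1334) = -9261/4531 + 1419*(-1/1334) = -9261/4531 - 1419/1334 = -816681/262798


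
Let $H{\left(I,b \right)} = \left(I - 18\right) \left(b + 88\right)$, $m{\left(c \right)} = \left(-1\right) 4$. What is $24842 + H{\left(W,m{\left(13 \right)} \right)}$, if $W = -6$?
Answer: $22826$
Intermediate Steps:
$m{\left(c \right)} = -4$
$H{\left(I,b \right)} = \left(-18 + I\right) \left(88 + b\right)$
$24842 + H{\left(W,m{\left(13 \right)} \right)} = 24842 - 2016 = 22826$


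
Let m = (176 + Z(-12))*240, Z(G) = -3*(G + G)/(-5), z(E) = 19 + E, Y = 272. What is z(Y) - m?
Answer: -38493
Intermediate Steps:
Z(G) = 6*G/5 (Z(G) = -6*G*(-⅕) = 6*G/5)
m = 38784 (m = (176 + (6/5)*(-12))*240 = (176 - 72/5)*240 = (808/5)*240 = 38784)
z(Y) - m = (19 + 272) - 1*38784 = 291 - 38784 = -38493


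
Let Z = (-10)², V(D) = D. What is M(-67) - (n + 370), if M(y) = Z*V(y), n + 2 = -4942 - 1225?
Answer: -901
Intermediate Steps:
n = -6169 (n = -2 + (-4942 - 1225) = -2 - 6167 = -6169)
Z = 100
M(y) = 100*y
M(-67) - (n + 370) = 100*(-67) - (-6169 + 370) = -6700 - 1*(-5799) = -6700 + 5799 = -901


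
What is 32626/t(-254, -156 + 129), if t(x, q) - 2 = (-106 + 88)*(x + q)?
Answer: 1483/230 ≈ 6.4478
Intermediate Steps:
t(x, q) = 2 - 18*q - 18*x (t(x, q) = 2 + (-106 + 88)*(x + q) = 2 - 18*(q + x) = 2 + (-18*q - 18*x) = 2 - 18*q - 18*x)
32626/t(-254, -156 + 129) = 32626/(2 - 18*(-156 + 129) - 18*(-254)) = 32626/(2 - 18*(-27) + 4572) = 32626/(2 + 486 + 4572) = 32626/5060 = 32626*(1/5060) = 1483/230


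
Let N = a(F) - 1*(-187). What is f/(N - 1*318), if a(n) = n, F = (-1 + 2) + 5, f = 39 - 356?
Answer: 317/125 ≈ 2.5360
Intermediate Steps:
f = -317
F = 6 (F = 1 + 5 = 6)
N = 193 (N = 6 - 1*(-187) = 6 + 187 = 193)
f/(N - 1*318) = -317/(193 - 1*318) = -317/(193 - 318) = -317/(-125) = -317*(-1/125) = 317/125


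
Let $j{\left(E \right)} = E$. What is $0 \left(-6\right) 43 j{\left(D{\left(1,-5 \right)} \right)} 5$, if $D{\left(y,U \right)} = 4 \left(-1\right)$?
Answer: $0$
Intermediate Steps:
$D{\left(y,U \right)} = -4$
$0 \left(-6\right) 43 j{\left(D{\left(1,-5 \right)} \right)} 5 = 0 \left(-6\right) 43 \left(\left(-4\right) 5\right) = 0 \cdot 43 \left(-20\right) = 0 \left(-20\right) = 0$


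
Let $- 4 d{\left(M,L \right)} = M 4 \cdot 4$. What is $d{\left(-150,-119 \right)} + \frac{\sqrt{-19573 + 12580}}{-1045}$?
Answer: $600 - \frac{3 i \sqrt{777}}{1045} \approx 600.0 - 0.080023 i$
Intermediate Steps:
$d{\left(M,L \right)} = - 4 M$ ($d{\left(M,L \right)} = - \frac{M 4 \cdot 4}{4} = - \frac{4 M 4}{4} = - \frac{16 M}{4} = - 4 M$)
$d{\left(-150,-119 \right)} + \frac{\sqrt{-19573 + 12580}}{-1045} = \left(-4\right) \left(-150\right) + \frac{\sqrt{-19573 + 12580}}{-1045} = 600 + \sqrt{-6993} \left(- \frac{1}{1045}\right) = 600 + 3 i \sqrt{777} \left(- \frac{1}{1045}\right) = 600 - \frac{3 i \sqrt{777}}{1045}$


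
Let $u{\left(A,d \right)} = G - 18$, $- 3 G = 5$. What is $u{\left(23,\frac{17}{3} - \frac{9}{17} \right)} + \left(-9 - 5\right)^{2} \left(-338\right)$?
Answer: $- \frac{198803}{3} \approx -66268.0$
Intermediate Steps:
$G = - \frac{5}{3}$ ($G = \left(- \frac{1}{3}\right) 5 = - \frac{5}{3} \approx -1.6667$)
$u{\left(A,d \right)} = - \frac{59}{3}$ ($u{\left(A,d \right)} = - \frac{5}{3} - 18 = - \frac{59}{3}$)
$u{\left(23,\frac{17}{3} - \frac{9}{17} \right)} + \left(-9 - 5\right)^{2} \left(-338\right) = - \frac{59}{3} + \left(-9 - 5\right)^{2} \left(-338\right) = - \frac{59}{3} + \left(-14\right)^{2} \left(-338\right) = - \frac{59}{3} + 196 \left(-338\right) = - \frac{59}{3} - 66248 = - \frac{198803}{3}$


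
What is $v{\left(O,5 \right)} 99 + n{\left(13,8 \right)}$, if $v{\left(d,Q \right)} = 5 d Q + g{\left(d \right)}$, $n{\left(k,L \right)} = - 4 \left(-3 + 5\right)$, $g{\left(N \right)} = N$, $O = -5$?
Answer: $-12878$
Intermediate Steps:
$n{\left(k,L \right)} = -8$ ($n{\left(k,L \right)} = \left(-4\right) 2 = -8$)
$v{\left(d,Q \right)} = d + 5 Q d$ ($v{\left(d,Q \right)} = 5 d Q + d = 5 Q d + d = d + 5 Q d$)
$v{\left(O,5 \right)} 99 + n{\left(13,8 \right)} = - 5 \left(1 + 5 \cdot 5\right) 99 - 8 = - 5 \left(1 + 25\right) 99 - 8 = \left(-5\right) 26 \cdot 99 - 8 = \left(-130\right) 99 - 8 = -12870 - 8 = -12878$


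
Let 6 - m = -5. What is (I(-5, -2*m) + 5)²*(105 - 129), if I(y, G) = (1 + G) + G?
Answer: -34656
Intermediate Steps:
m = 11 (m = 6 - 1*(-5) = 6 + 5 = 11)
I(y, G) = 1 + 2*G
(I(-5, -2*m) + 5)²*(105 - 129) = ((1 + 2*(-2*11)) + 5)²*(105 - 129) = ((1 + 2*(-22)) + 5)²*(-24) = ((1 - 44) + 5)²*(-24) = (-43 + 5)²*(-24) = (-38)²*(-24) = 1444*(-24) = -34656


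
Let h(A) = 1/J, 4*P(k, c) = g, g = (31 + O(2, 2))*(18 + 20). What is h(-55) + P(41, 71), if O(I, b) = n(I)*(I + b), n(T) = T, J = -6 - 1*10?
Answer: 5927/16 ≈ 370.44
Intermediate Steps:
J = -16 (J = -6 - 10 = -16)
O(I, b) = I*(I + b)
g = 1482 (g = (31 + 2*(2 + 2))*(18 + 20) = (31 + 2*4)*38 = (31 + 8)*38 = 39*38 = 1482)
P(k, c) = 741/2 (P(k, c) = (¼)*1482 = 741/2)
h(A) = -1/16 (h(A) = 1/(-16) = -1/16)
h(-55) + P(41, 71) = -1/16 + 741/2 = 5927/16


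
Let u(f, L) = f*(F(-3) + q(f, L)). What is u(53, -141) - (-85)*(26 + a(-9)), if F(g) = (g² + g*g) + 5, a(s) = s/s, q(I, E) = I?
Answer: 6323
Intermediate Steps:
a(s) = 1
F(g) = 5 + 2*g² (F(g) = (g² + g²) + 5 = 2*g² + 5 = 5 + 2*g²)
u(f, L) = f*(23 + f) (u(f, L) = f*((5 + 2*(-3)²) + f) = f*((5 + 2*9) + f) = f*((5 + 18) + f) = f*(23 + f))
u(53, -141) - (-85)*(26 + a(-9)) = 53*(23 + 53) - (-85)*(26 + 1) = 53*76 - (-85)*27 = 4028 - 1*(-2295) = 4028 + 2295 = 6323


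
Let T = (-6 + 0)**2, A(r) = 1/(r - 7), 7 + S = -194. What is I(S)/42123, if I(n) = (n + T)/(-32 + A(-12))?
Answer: 55/450051 ≈ 0.00012221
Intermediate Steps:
S = -201 (S = -7 - 194 = -201)
A(r) = 1/(-7 + r)
T = 36 (T = (-6)**2 = 36)
I(n) = -228/203 - 19*n/609 (I(n) = (n + 36)/(-32 + 1/(-7 - 12)) = (36 + n)/(-32 + 1/(-19)) = (36 + n)/(-32 - 1/19) = (36 + n)/(-609/19) = (36 + n)*(-19/609) = -228/203 - 19*n/609)
I(S)/42123 = (-228/203 - 19/609*(-201))/42123 = (-228/203 + 1273/203)*(1/42123) = (1045/203)*(1/42123) = 55/450051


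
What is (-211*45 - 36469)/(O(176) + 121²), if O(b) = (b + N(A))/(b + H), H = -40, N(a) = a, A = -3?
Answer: -6251104/1991349 ≈ -3.1391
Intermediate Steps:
O(b) = (-3 + b)/(-40 + b) (O(b) = (b - 3)/(b - 40) = (-3 + b)/(-40 + b))
(-211*45 - 36469)/(O(176) + 121²) = (-211*45 - 36469)/((-3 + 176)/(-40 + 176) + 121²) = (-9495 - 36469)/(173/136 + 14641) = -45964/((1/136)*173 + 14641) = -45964/(173/136 + 14641) = -45964/1991349/136 = -45964*136/1991349 = -6251104/1991349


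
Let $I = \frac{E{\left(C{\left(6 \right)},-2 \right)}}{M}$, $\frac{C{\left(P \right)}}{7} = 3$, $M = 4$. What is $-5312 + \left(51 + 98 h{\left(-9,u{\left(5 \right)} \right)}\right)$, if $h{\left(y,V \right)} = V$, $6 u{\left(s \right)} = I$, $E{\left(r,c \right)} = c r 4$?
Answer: $-5947$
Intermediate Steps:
$C{\left(P \right)} = 21$ ($C{\left(P \right)} = 7 \cdot 3 = 21$)
$E{\left(r,c \right)} = 4 c r$
$I = -42$ ($I = \frac{4 \left(-2\right) 21}{4} = \left(-168\right) \frac{1}{4} = -42$)
$u{\left(s \right)} = -7$ ($u{\left(s \right)} = \frac{1}{6} \left(-42\right) = -7$)
$-5312 + \left(51 + 98 h{\left(-9,u{\left(5 \right)} \right)}\right) = -5312 + \left(51 + 98 \left(-7\right)\right) = -5312 + \left(51 - 686\right) = -5312 - 635 = -5947$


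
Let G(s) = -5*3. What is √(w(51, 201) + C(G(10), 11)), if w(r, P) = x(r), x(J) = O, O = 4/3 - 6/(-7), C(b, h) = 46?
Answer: 2*√5313/21 ≈ 6.9419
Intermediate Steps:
G(s) = -15
O = 46/21 (O = 4*(⅓) - 6*(-⅐) = 4/3 + 6/7 = 46/21 ≈ 2.1905)
x(J) = 46/21
w(r, P) = 46/21
√(w(51, 201) + C(G(10), 11)) = √(46/21 + 46) = √(1012/21) = 2*√5313/21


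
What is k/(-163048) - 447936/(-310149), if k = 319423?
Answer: -8677885033/16856391384 ≈ -0.51481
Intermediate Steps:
k/(-163048) - 447936/(-310149) = 319423/(-163048) - 447936/(-310149) = 319423*(-1/163048) - 447936*(-1/310149) = -319423/163048 + 149312/103383 = -8677885033/16856391384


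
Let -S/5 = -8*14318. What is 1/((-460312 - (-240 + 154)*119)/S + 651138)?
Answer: 286360/186459652641 ≈ 1.5358e-6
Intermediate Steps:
S = 572720 (S = -(-40)*14318 = -5*(-114544) = 572720)
1/((-460312 - (-240 + 154)*119)/S + 651138) = 1/((-460312 - (-240 + 154)*119)/572720 + 651138) = 1/((-460312 - (-86)*119)*(1/572720) + 651138) = 1/((-460312 - 1*(-10234))*(1/572720) + 651138) = 1/((-460312 + 10234)*(1/572720) + 651138) = 1/(-450078*1/572720 + 651138) = 1/(-225039/286360 + 651138) = 1/(186459652641/286360) = 286360/186459652641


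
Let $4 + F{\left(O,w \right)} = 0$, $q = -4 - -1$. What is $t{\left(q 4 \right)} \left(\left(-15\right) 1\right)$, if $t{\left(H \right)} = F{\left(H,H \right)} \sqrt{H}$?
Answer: $120 i \sqrt{3} \approx 207.85 i$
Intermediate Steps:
$q = -3$ ($q = -4 + 1 = -3$)
$F{\left(O,w \right)} = -4$ ($F{\left(O,w \right)} = -4 + 0 = -4$)
$t{\left(H \right)} = - 4 \sqrt{H}$
$t{\left(q 4 \right)} \left(\left(-15\right) 1\right) = - 4 \sqrt{\left(-3\right) 4} \left(\left(-15\right) 1\right) = - 4 \sqrt{-12} \left(-15\right) = - 4 \cdot 2 i \sqrt{3} \left(-15\right) = - 8 i \sqrt{3} \left(-15\right) = 120 i \sqrt{3}$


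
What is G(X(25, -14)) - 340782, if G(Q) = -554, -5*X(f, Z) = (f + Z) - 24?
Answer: -341336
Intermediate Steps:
X(f, Z) = 24/5 - Z/5 - f/5 (X(f, Z) = -((f + Z) - 24)/5 = -((Z + f) - 24)/5 = -(-24 + Z + f)/5 = 24/5 - Z/5 - f/5)
G(X(25, -14)) - 340782 = -554 - 340782 = -341336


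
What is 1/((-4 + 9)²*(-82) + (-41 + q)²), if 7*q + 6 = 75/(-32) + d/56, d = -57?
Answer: -2458624/633210975 ≈ -0.0038828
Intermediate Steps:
q = -2097/1568 (q = -6/7 + (75/(-32) - 57/56)/7 = -6/7 + (75*(-1/32) - 57*1/56)/7 = -6/7 + (-75/32 - 57/56)/7 = -6/7 + (⅐)*(-753/224) = -6/7 - 753/1568 = -2097/1568 ≈ -1.3374)
1/((-4 + 9)²*(-82) + (-41 + q)²) = 1/((-4 + 9)²*(-82) + (-41 - 2097/1568)²) = 1/(5²*(-82) + (-66385/1568)²) = 1/(25*(-82) + 4406968225/2458624) = 1/(-2050 + 4406968225/2458624) = 1/(-633210975/2458624) = -2458624/633210975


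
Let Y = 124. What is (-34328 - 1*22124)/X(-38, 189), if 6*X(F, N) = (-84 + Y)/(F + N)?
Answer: -6393189/5 ≈ -1.2786e+6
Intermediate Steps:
X(F, N) = 20/(3*(F + N)) (X(F, N) = ((-84 + 124)/(F + N))/6 = (40/(F + N))/6 = 20/(3*(F + N)))
(-34328 - 1*22124)/X(-38, 189) = (-34328 - 1*22124)/((20/(3*(-38 + 189)))) = (-34328 - 22124)/(((20/3)/151)) = -56452/((20/3)*(1/151)) = -56452/20/453 = -56452*453/20 = -6393189/5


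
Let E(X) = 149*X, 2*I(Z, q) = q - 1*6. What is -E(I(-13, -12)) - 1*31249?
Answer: -29908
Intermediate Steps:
I(Z, q) = -3 + q/2 (I(Z, q) = (q - 1*6)/2 = (q - 6)/2 = (-6 + q)/2 = -3 + q/2)
-E(I(-13, -12)) - 1*31249 = -149*(-3 + (1/2)*(-12)) - 1*31249 = -149*(-3 - 6) - 31249 = -149*(-9) - 31249 = -1*(-1341) - 31249 = 1341 - 31249 = -29908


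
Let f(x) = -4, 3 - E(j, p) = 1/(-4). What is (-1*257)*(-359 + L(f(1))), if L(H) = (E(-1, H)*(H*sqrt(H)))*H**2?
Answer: 92263 + 106912*I ≈ 92263.0 + 1.0691e+5*I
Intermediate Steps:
E(j, p) = 13/4 (E(j, p) = 3 - 1/(-4) = 3 - 1*(-1/4) = 3 + 1/4 = 13/4)
L(H) = 13*H**(7/2)/4 (L(H) = (13*(H*sqrt(H))/4)*H**2 = (13*H**(3/2)/4)*H**2 = 13*H**(7/2)/4)
(-1*257)*(-359 + L(f(1))) = (-1*257)*(-359 + 13*(-4)**(7/2)/4) = -257*(-359 + 13*(-128*I)/4) = -257*(-359 - 416*I) = 92263 + 106912*I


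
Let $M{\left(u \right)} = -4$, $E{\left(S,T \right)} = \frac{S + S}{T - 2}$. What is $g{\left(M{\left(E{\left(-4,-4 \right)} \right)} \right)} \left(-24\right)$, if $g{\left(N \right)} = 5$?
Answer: $-120$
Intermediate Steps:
$E{\left(S,T \right)} = \frac{2 S}{-2 + T}$
$g{\left(M{\left(E{\left(-4,-4 \right)} \right)} \right)} \left(-24\right) = 5 \left(-24\right) = -120$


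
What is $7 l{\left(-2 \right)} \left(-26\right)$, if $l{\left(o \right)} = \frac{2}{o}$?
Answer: $182$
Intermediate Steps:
$7 l{\left(-2 \right)} \left(-26\right) = 7 \frac{2}{-2} \left(-26\right) = 7 \cdot 2 \left(- \frac{1}{2}\right) \left(-26\right) = 7 \left(-1\right) \left(-26\right) = \left(-7\right) \left(-26\right) = 182$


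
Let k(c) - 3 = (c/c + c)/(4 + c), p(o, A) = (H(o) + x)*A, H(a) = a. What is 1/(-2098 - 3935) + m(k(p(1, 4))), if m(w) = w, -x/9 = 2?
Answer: 1562483/386112 ≈ 4.0467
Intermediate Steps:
x = -18 (x = -9*2 = -18)
p(o, A) = A*(-18 + o) (p(o, A) = (o - 18)*A = (-18 + o)*A = A*(-18 + o))
k(c) = 3 + (1 + c)/(4 + c) (k(c) = 3 + (c/c + c)/(4 + c) = 3 + (1 + c)/(4 + c))
1/(-2098 - 3935) + m(k(p(1, 4))) = 1/(-2098 - 3935) + (13 + 4*(4*(-18 + 1)))/(4 + 4*(-18 + 1)) = 1/(-6033) + (13 + 4*(4*(-17)))/(4 + 4*(-17)) = -1/6033 + (13 + 4*(-68))/(4 - 68) = -1/6033 + (13 - 272)/(-64) = -1/6033 - 1/64*(-259) = -1/6033 + 259/64 = 1562483/386112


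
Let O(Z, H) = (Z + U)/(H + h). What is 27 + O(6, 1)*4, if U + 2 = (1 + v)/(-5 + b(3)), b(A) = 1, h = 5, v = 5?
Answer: 86/3 ≈ 28.667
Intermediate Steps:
U = -7/2 (U = -2 + (1 + 5)/(-5 + 1) = -2 + 6/(-4) = -2 + 6*(-¼) = -2 - 3/2 = -7/2 ≈ -3.5000)
O(Z, H) = (-7/2 + Z)/(5 + H) (O(Z, H) = (Z - 7/2)/(H + 5) = (-7/2 + Z)/(5 + H))
27 + O(6, 1)*4 = 27 + ((-7/2 + 6)/(5 + 1))*4 = 27 + ((5/2)/6)*4 = 27 + ((⅙)*(5/2))*4 = 27 + (5/12)*4 = 27 + 5/3 = 86/3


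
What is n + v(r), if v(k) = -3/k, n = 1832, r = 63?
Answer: 38471/21 ≈ 1832.0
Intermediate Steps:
n + v(r) = 1832 - 3/63 = 1832 - 3*1/63 = 1832 - 1/21 = 38471/21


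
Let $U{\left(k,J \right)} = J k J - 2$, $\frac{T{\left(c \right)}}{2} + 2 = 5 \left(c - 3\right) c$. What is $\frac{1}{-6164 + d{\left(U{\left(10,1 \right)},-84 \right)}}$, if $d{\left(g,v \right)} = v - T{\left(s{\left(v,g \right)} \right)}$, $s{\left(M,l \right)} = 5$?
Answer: $- \frac{1}{6344} \approx -0.00015763$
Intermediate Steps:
$T{\left(c \right)} = -4 + 2 c \left(-15 + 5 c\right)$ ($T{\left(c \right)} = -4 + 2 \cdot 5 \left(c - 3\right) c = -4 + 2 \cdot 5 \left(-3 + c\right) c = -4 + 2 \left(-15 + 5 c\right) c = -4 + 2 c \left(-15 + 5 c\right)$)
$U{\left(k,J \right)} = -2 + k J^{2}$ ($U{\left(k,J \right)} = k J^{2} - 2 = -2 + k J^{2}$)
$d{\left(g,v \right)} = -96 + v$ ($d{\left(g,v \right)} = v - \left(-4 - 150 + 10 \cdot 5^{2}\right) = v - \left(-4 - 150 + 10 \cdot 25\right) = v - \left(-4 - 150 + 250\right) = v - 96 = -96 + v$)
$\frac{1}{-6164 + d{\left(U{\left(10,1 \right)},-84 \right)}} = \frac{1}{-6164 - 180} = \frac{1}{-6344} = - \frac{1}{6344}$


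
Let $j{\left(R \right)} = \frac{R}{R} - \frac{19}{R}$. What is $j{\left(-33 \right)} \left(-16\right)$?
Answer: $- \frac{832}{33} \approx -25.212$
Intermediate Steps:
$j{\left(R \right)} = 1 - \frac{19}{R}$
$j{\left(-33 \right)} \left(-16\right) = \frac{-19 - 33}{-33} \left(-16\right) = \left(- \frac{1}{33}\right) \left(-52\right) \left(-16\right) = \frac{52}{33} \left(-16\right) = - \frac{832}{33}$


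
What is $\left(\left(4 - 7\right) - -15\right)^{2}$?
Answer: $144$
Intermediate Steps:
$\left(\left(4 - 7\right) - -15\right)^{2} = \left(\left(4 - 7\right) + 15\right)^{2} = \left(-3 + 15\right)^{2} = 12^{2} = 144$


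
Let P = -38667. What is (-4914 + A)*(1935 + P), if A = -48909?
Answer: 1977026436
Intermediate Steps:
(-4914 + A)*(1935 + P) = (-4914 - 48909)*(1935 - 38667) = -53823*(-36732) = 1977026436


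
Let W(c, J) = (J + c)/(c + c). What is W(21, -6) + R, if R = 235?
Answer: 3295/14 ≈ 235.36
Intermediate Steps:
W(c, J) = (J + c)/(2*c) (W(c, J) = (J + c)/((2*c)) = (J + c)*(1/(2*c)) = (J + c)/(2*c))
W(21, -6) + R = (½)*(-6 + 21)/21 + 235 = (½)*(1/21)*15 + 235 = 5/14 + 235 = 3295/14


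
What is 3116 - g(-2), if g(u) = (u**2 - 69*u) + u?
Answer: 2976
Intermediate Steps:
g(u) = u**2 - 68*u
3116 - g(-2) = 3116 - (-2)*(-68 - 2) = 3116 - (-2)*(-70) = 3116 - 1*140 = 3116 - 140 = 2976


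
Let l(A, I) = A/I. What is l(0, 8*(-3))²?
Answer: 0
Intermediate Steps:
l(0, 8*(-3))² = (0/((8*(-3))))² = (0/(-24))² = (0*(-1/24))² = 0² = 0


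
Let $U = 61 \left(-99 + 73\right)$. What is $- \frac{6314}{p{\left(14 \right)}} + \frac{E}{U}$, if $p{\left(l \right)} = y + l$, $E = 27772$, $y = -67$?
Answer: $\frac{4271044}{42029} \approx 101.62$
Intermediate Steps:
$p{\left(l \right)} = -67 + l$
$U = -1586$ ($U = 61 \left(-26\right) = -1586$)
$- \frac{6314}{p{\left(14 \right)}} + \frac{E}{U} = - \frac{6314}{-67 + 14} + \frac{27772}{-1586} = - \frac{6314}{-53} + 27772 \left(- \frac{1}{1586}\right) = \left(-6314\right) \left(- \frac{1}{53}\right) - \frac{13886}{793} = \frac{6314}{53} - \frac{13886}{793} = \frac{4271044}{42029}$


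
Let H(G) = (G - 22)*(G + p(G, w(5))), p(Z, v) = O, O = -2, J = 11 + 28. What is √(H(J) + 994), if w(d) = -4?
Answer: √1623 ≈ 40.286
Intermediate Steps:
J = 39
p(Z, v) = -2
H(G) = (-22 + G)*(-2 + G) (H(G) = (G - 22)*(G - 2) = (-22 + G)*(-2 + G))
√(H(J) + 994) = √((44 + 39² - 24*39) + 994) = √((44 + 1521 - 936) + 994) = √(629 + 994) = √1623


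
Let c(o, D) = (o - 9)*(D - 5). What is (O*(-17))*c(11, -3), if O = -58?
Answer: -15776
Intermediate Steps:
c(o, D) = (-9 + o)*(-5 + D)
(O*(-17))*c(11, -3) = (-58*(-17))*(45 - 9*(-3) - 5*11 - 3*11) = 986*(45 + 27 - 55 - 33) = 986*(-16) = -15776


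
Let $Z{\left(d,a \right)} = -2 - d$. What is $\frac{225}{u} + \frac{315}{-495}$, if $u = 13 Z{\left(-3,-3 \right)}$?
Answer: $\frac{2384}{143} \approx 16.671$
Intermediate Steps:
$u = 13$ ($u = 13 \left(-2 - -3\right) = 13 \left(-2 + 3\right) = 13 \cdot 1 = 13$)
$\frac{225}{u} + \frac{315}{-495} = \frac{225}{13} + \frac{315}{-495} = 225 \cdot \frac{1}{13} + 315 \left(- \frac{1}{495}\right) = \frac{225}{13} - \frac{7}{11} = \frac{2384}{143}$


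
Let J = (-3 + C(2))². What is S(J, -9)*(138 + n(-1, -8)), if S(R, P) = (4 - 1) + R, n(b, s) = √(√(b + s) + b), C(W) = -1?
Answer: 2622 + 19*√(-1 + 3*I) ≈ 2641.8 + 27.41*I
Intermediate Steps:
J = 16 (J = (-3 - 1)² = (-4)² = 16)
n(b, s) = √(b + √(b + s))
S(R, P) = 3 + R
S(J, -9)*(138 + n(-1, -8)) = (3 + 16)*(138 + √(-1 + √(-1 - 8))) = 19*(138 + √(-1 + √(-9))) = 19*(138 + √(-1 + 3*I)) = 2622 + 19*√(-1 + 3*I)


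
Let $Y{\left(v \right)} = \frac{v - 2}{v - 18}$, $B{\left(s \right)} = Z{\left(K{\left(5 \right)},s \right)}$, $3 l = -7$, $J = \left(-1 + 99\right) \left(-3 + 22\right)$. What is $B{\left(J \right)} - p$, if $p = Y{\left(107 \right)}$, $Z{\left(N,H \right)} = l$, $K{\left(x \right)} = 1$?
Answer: $- \frac{938}{267} \approx -3.5131$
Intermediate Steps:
$J = 1862$ ($J = 98 \cdot 19 = 1862$)
$l = - \frac{7}{3}$ ($l = \frac{1}{3} \left(-7\right) = - \frac{7}{3} \approx -2.3333$)
$Z{\left(N,H \right)} = - \frac{7}{3}$
$B{\left(s \right)} = - \frac{7}{3}$
$Y{\left(v \right)} = \frac{-2 + v}{-18 + v}$
$p = \frac{105}{89}$ ($p = \frac{-2 + 107}{-18 + 107} = \frac{1}{89} \cdot 105 = \frac{105}{89} \approx 1.1798$)
$B{\left(J \right)} - p = - \frac{7}{3} - \frac{105}{89} = - \frac{938}{267}$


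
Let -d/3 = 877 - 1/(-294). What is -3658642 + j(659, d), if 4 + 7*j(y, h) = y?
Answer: -25609839/7 ≈ -3.6585e+6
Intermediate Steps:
d = -257839/98 (d = -3*(877 - 1/(-294)) = -3*(877 - 1*(-1/294)) = -3*(877 + 1/294) = -3*257839/294 = -257839/98 ≈ -2631.0)
j(y, h) = -4/7 + y/7
-3658642 + j(659, d) = -3658642 + (-4/7 + (⅐)*659) = -3658642 + (-4/7 + 659/7) = -3658642 + 655/7 = -25609839/7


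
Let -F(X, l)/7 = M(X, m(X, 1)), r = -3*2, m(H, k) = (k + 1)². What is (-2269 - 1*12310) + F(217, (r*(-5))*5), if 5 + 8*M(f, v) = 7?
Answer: -58323/4 ≈ -14581.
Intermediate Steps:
m(H, k) = (1 + k)²
M(f, v) = ¼ (M(f, v) = -5/8 + (⅛)*7 = -5/8 + 7/8 = ¼)
r = -6
F(X, l) = -7/4 (F(X, l) = -7*¼ = -7/4)
(-2269 - 1*12310) + F(217, (r*(-5))*5) = (-2269 - 1*12310) - 7/4 = (-2269 - 12310) - 7/4 = -14579 - 7/4 = -58323/4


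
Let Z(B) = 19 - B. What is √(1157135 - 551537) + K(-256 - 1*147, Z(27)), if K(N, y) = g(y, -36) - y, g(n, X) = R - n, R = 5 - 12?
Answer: 9 + √605598 ≈ 787.20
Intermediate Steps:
R = -7
g(n, X) = -7 - n
K(N, y) = -7 - 2*y (K(N, y) = (-7 - y) - y = -7 - 2*y)
√(1157135 - 551537) + K(-256 - 1*147, Z(27)) = √(1157135 - 551537) + (-7 - 2*(19 - 1*27)) = √605598 + (-7 - 2*(19 - 27)) = √605598 + (-7 - 2*(-8)) = √605598 + (-7 + 16) = √605598 + 9 = 9 + √605598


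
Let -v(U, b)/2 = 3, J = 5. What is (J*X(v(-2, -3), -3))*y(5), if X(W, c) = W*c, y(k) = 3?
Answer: 270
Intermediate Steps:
v(U, b) = -6 (v(U, b) = -2*3 = -6)
(J*X(v(-2, -3), -3))*y(5) = (5*(-6*(-3)))*3 = (5*18)*3 = 90*3 = 270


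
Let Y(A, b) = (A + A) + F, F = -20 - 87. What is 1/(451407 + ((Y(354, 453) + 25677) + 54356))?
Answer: 1/532041 ≈ 1.8796e-6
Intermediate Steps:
F = -107
Y(A, b) = -107 + 2*A (Y(A, b) = (A + A) - 107 = 2*A - 107 = -107 + 2*A)
1/(451407 + ((Y(354, 453) + 25677) + 54356)) = 1/(451407 + (((-107 + 2*354) + 25677) + 54356)) = 1/(451407 + (((-107 + 708) + 25677) + 54356)) = 1/(451407 + ((601 + 25677) + 54356)) = 1/(451407 + (26278 + 54356)) = 1/(451407 + 80634) = 1/532041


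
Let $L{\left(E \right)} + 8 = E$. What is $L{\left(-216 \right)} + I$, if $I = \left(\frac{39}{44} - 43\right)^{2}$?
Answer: $\frac{2999945}{1936} \approx 1549.6$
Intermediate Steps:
$L{\left(E \right)} = -8 + E$
$I = \frac{3433609}{1936}$ ($I = \left(39 \cdot \frac{1}{44} - 43\right)^{2} = \left(\frac{39}{44} - 43\right)^{2} = \left(- \frac{1853}{44}\right)^{2} = \frac{3433609}{1936} \approx 1773.6$)
$L{\left(-216 \right)} + I = \left(-8 - 216\right) + \frac{3433609}{1936} = -224 + \frac{3433609}{1936} = \frac{2999945}{1936}$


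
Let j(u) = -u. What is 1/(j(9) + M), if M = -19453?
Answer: -1/19462 ≈ -5.1382e-5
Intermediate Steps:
1/(j(9) + M) = 1/(-1*9 - 19453) = 1/(-9 - 19453) = 1/(-19462) = -1/19462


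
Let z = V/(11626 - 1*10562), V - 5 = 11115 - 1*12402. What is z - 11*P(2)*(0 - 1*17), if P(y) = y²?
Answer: 397295/532 ≈ 746.79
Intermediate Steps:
V = -1282 (V = 5 + (11115 - 1*12402) = 5 + (11115 - 12402) = 5 - 1287 = -1282)
z = -641/532 (z = -1282/(11626 - 1*10562) = -1282/(11626 - 10562) = -1282/1064 = -1282*1/1064 = -641/532 ≈ -1.2049)
z - 11*P(2)*(0 - 1*17) = -641/532 - 11*2²*(0 - 1*17) = -641/532 - 11*4*(0 - 17) = -641/532 - 44*(-17) = -641/532 - 1*(-748) = -641/532 + 748 = 397295/532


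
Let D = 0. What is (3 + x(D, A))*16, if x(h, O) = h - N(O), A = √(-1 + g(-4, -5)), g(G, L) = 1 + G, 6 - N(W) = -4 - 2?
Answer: -144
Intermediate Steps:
N(W) = 12 (N(W) = 6 - (-4 - 2) = 6 - 1*(-6) = 6 + 6 = 12)
A = 2*I (A = √(-1 + (1 - 4)) = √(-1 - 3) = √(-4) = 2*I ≈ 2.0*I)
x(h, O) = -12 + h (x(h, O) = h - 1*12 = h - 12 = -12 + h)
(3 + x(D, A))*16 = (3 + (-12 + 0))*16 = (3 - 12)*16 = -9*16 = -144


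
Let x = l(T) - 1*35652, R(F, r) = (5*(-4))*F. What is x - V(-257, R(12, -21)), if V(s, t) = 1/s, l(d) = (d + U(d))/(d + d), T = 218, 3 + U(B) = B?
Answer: -3994766187/112052 ≈ -35651.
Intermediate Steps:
U(B) = -3 + B
l(d) = (-3 + 2*d)/(2*d) (l(d) = (d + (-3 + d))/(d + d) = (-3 + 2*d)/((2*d)) = (-3 + 2*d)*(1/(2*d)) = (-3 + 2*d)/(2*d))
R(F, r) = -20*F
x = -15543839/436 (x = (-3/2 + 218)/218 - 1*35652 = (1/218)*(433/2) - 35652 = 433/436 - 35652 = -15543839/436 ≈ -35651.)
x - V(-257, R(12, -21)) = -15543839/436 - 1/(-257) = -15543839/436 - 1*(-1/257) = -15543839/436 + 1/257 = -3994766187/112052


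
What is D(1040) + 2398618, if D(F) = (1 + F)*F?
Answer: 3481258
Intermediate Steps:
D(F) = F*(1 + F)
D(1040) + 2398618 = 1040*(1 + 1040) + 2398618 = 1040*1041 + 2398618 = 1082640 + 2398618 = 3481258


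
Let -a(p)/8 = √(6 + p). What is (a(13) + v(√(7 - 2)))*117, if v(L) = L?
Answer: -936*√19 + 117*√5 ≈ -3818.3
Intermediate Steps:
a(p) = -8*√(6 + p)
(a(13) + v(√(7 - 2)))*117 = (-8*√(6 + 13) + √(7 - 2))*117 = (-8*√19 + √5)*117 = (√5 - 8*√19)*117 = -936*√19 + 117*√5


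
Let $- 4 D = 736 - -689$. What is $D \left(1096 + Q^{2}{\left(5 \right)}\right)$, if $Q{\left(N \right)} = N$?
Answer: $- \frac{1597425}{4} \approx -3.9936 \cdot 10^{5}$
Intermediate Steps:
$D = - \frac{1425}{4}$ ($D = - \frac{736 - -689}{4} = - \frac{736 + 689}{4} = \left(- \frac{1}{4}\right) 1425 = - \frac{1425}{4} \approx -356.25$)
$D \left(1096 + Q^{2}{\left(5 \right)}\right) = - \frac{1425 \left(1096 + 5^{2}\right)}{4} = - \frac{1425 \left(1096 + 25\right)}{4} = \left(- \frac{1425}{4}\right) 1121 = - \frac{1597425}{4}$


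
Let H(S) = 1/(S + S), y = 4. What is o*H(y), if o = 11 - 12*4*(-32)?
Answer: 1547/8 ≈ 193.38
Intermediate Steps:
H(S) = 1/(2*S)
o = 1547 (o = 11 - 48*(-32) = 11 + 1536 = 1547)
o*H(y) = 1547*((½)/4) = 1547*((½)*(¼)) = 1547*(⅛) = 1547/8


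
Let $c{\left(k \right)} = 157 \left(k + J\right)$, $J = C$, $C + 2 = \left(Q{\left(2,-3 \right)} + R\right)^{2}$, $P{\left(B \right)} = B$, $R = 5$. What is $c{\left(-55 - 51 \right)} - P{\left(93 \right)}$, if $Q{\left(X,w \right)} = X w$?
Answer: $-16892$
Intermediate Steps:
$C = -1$ ($C = -2 + \left(2 \left(-3\right) + 5\right)^{2} = -2 + \left(-6 + 5\right)^{2} = -2 + \left(-1\right)^{2} = -2 + 1 = -1$)
$J = -1$
$c{\left(k \right)} = -157 + 157 k$ ($c{\left(k \right)} = 157 \left(k - 1\right) = 157 \left(-1 + k\right) = -157 + 157 k$)
$c{\left(-55 - 51 \right)} - P{\left(93 \right)} = \left(-157 + 157 \left(-55 - 51\right)\right) - 93 = \left(-157 + 157 \left(-106\right)\right) - 93 = \left(-157 - 16642\right) - 93 = -16799 - 93 = -16892$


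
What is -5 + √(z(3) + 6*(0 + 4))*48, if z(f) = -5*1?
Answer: -5 + 48*√19 ≈ 204.23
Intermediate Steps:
z(f) = -5
-5 + √(z(3) + 6*(0 + 4))*48 = -5 + √(-5 + 6*(0 + 4))*48 = -5 + √(-5 + 6*4)*48 = -5 + √(-5 + 24)*48 = -5 + √19*48 = -5 + 48*√19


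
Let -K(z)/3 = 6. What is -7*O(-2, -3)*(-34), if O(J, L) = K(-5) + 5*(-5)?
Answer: -10234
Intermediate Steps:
K(z) = -18 (K(z) = -3*6 = -18)
O(J, L) = -43 (O(J, L) = -18 + 5*(-5) = -18 - 25 = -43)
-7*O(-2, -3)*(-34) = -7*(-43)*(-34) = 301*(-34) = -10234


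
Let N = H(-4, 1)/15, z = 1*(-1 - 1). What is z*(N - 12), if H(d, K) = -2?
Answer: 364/15 ≈ 24.267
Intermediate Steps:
z = -2 (z = 1*(-2) = -2)
N = -2/15 ≈ -0.13333
z*(N - 12) = -2*(-2/15 - 12) = -2*(-182/15) = 364/15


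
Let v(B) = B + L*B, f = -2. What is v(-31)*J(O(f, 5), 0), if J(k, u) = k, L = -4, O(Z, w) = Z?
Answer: -186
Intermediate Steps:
v(B) = -3*B (v(B) = B - 4*B = -3*B)
v(-31)*J(O(f, 5), 0) = -3*(-31)*(-2) = 93*(-2) = -186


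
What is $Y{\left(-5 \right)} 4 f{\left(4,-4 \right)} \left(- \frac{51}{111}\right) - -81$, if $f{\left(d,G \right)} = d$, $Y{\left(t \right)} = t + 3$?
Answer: $\frac{3541}{37} \approx 95.703$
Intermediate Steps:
$Y{\left(t \right)} = 3 + t$
$Y{\left(-5 \right)} 4 f{\left(4,-4 \right)} \left(- \frac{51}{111}\right) - -81 = \left(3 - 5\right) 4 \cdot 4 \left(- \frac{51}{111}\right) - -81 = \left(-2\right) 4 \cdot 4 \left(\left(-51\right) \frac{1}{111}\right) + 81 = \left(-8\right) 4 \left(- \frac{17}{37}\right) + 81 = \left(-32\right) \left(- \frac{17}{37}\right) + 81 = \frac{544}{37} + 81 = \frac{3541}{37}$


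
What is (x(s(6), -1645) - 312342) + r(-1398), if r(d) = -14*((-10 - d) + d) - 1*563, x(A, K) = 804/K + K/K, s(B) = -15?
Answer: -514497584/1645 ≈ -3.1276e+5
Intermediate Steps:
x(A, K) = 1 + 804/K (x(A, K) = 804/K + 1 = 1 + 804/K)
r(d) = -423 (r(d) = -14*(-10) - 563 = 140 - 563 = -423)
(x(s(6), -1645) - 312342) + r(-1398) = ((804 - 1645)/(-1645) - 312342) - 423 = (-1/1645*(-841) - 312342) - 423 = (841/1645 - 312342) - 423 = -513801749/1645 - 423 = -514497584/1645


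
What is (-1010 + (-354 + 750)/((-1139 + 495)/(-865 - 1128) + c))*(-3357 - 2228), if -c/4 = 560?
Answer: 699537072305/123991 ≈ 5.6418e+6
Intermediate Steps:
c = -2240 (c = -4*560 = -2240)
(-1010 + (-354 + 750)/((-1139 + 495)/(-865 - 1128) + c))*(-3357 - 2228) = (-1010 + (-354 + 750)/((-1139 + 495)/(-865 - 1128) - 2240))*(-3357 - 2228) = (-1010 + 396/(-644/(-1993) - 2240))*(-5585) = (-1010 + 396/(-644*(-1/1993) - 2240))*(-5585) = (-1010 + 396/(644/1993 - 2240))*(-5585) = (-1010 + 396/(-4463676/1993))*(-5585) = (-1010 + 396*(-1993/4463676))*(-5585) = (-1010 - 21923/123991)*(-5585) = -125252833/123991*(-5585) = 699537072305/123991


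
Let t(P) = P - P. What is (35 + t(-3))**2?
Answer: 1225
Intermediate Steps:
t(P) = 0
(35 + t(-3))**2 = (35 + 0)**2 = 35**2 = 1225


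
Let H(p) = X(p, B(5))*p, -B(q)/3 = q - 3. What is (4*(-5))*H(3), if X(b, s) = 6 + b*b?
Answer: -900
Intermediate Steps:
B(q) = 9 - 3*q (B(q) = -3*(q - 3) = -3*(-3 + q) = 9 - 3*q)
X(b, s) = 6 + b**2
H(p) = p*(6 + p**2) (H(p) = (6 + p**2)*p = p*(6 + p**2))
(4*(-5))*H(3) = (4*(-5))*(3*(6 + 3**2)) = -60*(6 + 9) = -60*15 = -20*45 = -900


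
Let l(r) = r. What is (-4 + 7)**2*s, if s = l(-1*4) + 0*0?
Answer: -36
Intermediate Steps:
s = -4 (s = -1*4 + 0*0 = -4 + 0 = -4)
(-4 + 7)**2*s = (-4 + 7)**2*(-4) = 3**2*(-4) = 9*(-4) = -36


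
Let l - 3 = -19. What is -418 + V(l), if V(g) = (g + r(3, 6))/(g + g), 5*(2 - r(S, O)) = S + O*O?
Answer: -66771/160 ≈ -417.32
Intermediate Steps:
l = -16 (l = 3 - 19 = -16)
r(S, O) = 2 - S/5 - O²/5 (r(S, O) = 2 - (S + O*O)/5 = 2 - (S + O²)/5 = 2 + (-S/5 - O²/5) = 2 - S/5 - O²/5)
V(g) = (-29/5 + g)/(2*g) (V(g) = (g + (2 - ⅕*3 - ⅕*6²))/(g + g) = (g + (2 - ⅗ - ⅕*36))/((2*g)) = (g + (2 - ⅗ - 36/5))*(1/(2*g)) = (g - 29/5)*(1/(2*g)) = (-29/5 + g)*(1/(2*g)) = (-29/5 + g)/(2*g))
-418 + V(l) = -418 + (⅒)*(-29 + 5*(-16))/(-16) = -418 + (⅒)*(-1/16)*(-29 - 80) = -418 + (⅒)*(-1/16)*(-109) = -418 + 109/160 = -66771/160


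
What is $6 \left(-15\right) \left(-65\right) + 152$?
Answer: $6002$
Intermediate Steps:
$6 \left(-15\right) \left(-65\right) + 152 = \left(-90\right) \left(-65\right) + 152 = 5850 + 152 = 6002$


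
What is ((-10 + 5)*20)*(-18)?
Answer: 1800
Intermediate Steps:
((-10 + 5)*20)*(-18) = -5*20*(-18) = -100*(-18) = 1800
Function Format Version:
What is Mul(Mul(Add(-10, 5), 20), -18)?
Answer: 1800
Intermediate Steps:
Mul(Mul(Add(-10, 5), 20), -18) = Mul(Mul(-5, 20), -18) = Mul(-100, -18) = 1800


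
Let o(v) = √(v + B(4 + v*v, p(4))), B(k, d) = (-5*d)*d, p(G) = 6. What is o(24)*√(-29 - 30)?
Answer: -2*√2301 ≈ -95.938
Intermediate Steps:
B(k, d) = -5*d²
o(v) = √(-180 + v) (o(v) = √(v - 5*6²) = √(v - 5*36) = √(v - 180) = √(-180 + v))
o(24)*√(-29 - 30) = √(-180 + 24)*√(-29 - 30) = √(-156)*√(-59) = (2*I*√39)*(I*√59) = -2*√2301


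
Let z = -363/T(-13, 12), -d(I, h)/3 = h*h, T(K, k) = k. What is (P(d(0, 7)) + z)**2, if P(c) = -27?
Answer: 52441/16 ≈ 3277.6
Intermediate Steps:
d(I, h) = -3*h**2 (d(I, h) = -3*h*h = -3*h**2)
z = -121/4 (z = -363/12 = -363*1/12 = -121/4 ≈ -30.250)
(P(d(0, 7)) + z)**2 = (-27 - 121/4)**2 = (-229/4)**2 = 52441/16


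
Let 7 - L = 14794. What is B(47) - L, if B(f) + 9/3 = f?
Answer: 14831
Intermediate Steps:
L = -14787 (L = 7 - 1*14794 = 7 - 14794 = -14787)
B(f) = -3 + f
B(47) - L = (-3 + 47) - 1*(-14787) = 44 + 14787 = 14831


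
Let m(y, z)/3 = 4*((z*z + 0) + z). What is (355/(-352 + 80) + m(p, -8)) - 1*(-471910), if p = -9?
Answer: 128541949/272 ≈ 4.7258e+5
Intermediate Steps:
m(y, z) = 12*z + 12*z² (m(y, z) = 3*(4*((z*z + 0) + z)) = 3*(4*((z² + 0) + z)) = 3*(4*(z² + z)) = 3*(4*(z + z²)) = 3*(4*z + 4*z²) = 12*z + 12*z²)
(355/(-352 + 80) + m(p, -8)) - 1*(-471910) = (355/(-352 + 80) + 12*(-8)*(1 - 8)) - 1*(-471910) = (355/(-272) + 12*(-8)*(-7)) + 471910 = (355*(-1/272) + 672) + 471910 = (-355/272 + 672) + 471910 = 182429/272 + 471910 = 128541949/272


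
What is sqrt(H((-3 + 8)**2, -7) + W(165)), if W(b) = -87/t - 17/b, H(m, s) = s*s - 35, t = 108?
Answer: 161*sqrt(55)/330 ≈ 3.6182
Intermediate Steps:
H(m, s) = -35 + s**2 (H(m, s) = s**2 - 35 = -35 + s**2)
W(b) = -29/36 - 17/b (W(b) = -87/108 - 17/b = -87*1/108 - 17/b = -29/36 - 17/b)
sqrt(H((-3 + 8)**2, -7) + W(165)) = sqrt((-35 + (-7)**2) + (-29/36 - 17/165)) = sqrt((-35 + 49) + (-29/36 - 17*1/165)) = sqrt(14 + (-29/36 - 17/165)) = sqrt(14 - 1799/1980) = sqrt(25921/1980) = 161*sqrt(55)/330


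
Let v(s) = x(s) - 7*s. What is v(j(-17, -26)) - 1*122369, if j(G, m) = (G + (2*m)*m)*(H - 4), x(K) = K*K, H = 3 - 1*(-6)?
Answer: 44386531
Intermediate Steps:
H = 9 (H = 3 + 6 = 9)
x(K) = K**2
j(G, m) = 5*G + 10*m**2 (j(G, m) = (G + (2*m)*m)*(9 - 4) = (G + 2*m**2)*5 = 5*G + 10*m**2)
v(s) = s**2 - 7*s
v(j(-17, -26)) - 1*122369 = (5*(-17) + 10*(-26)**2)*(-7 + (5*(-17) + 10*(-26)**2)) - 1*122369 = (-85 + 10*676)*(-7 + (-85 + 10*676)) - 122369 = (-85 + 6760)*(-7 + (-85 + 6760)) - 122369 = 6675*(-7 + 6675) - 122369 = 6675*6668 - 122369 = 44508900 - 122369 = 44386531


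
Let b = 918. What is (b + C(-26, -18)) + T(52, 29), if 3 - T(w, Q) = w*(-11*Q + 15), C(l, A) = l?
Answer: 16703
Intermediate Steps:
T(w, Q) = 3 - w*(15 - 11*Q) (T(w, Q) = 3 - w*(-11*Q + 15) = 3 - w*(15 - 11*Q))
(b + C(-26, -18)) + T(52, 29) = (918 - 26) + (3 - 15*52 + 11*29*52) = 892 + (3 - 780 + 16588) = 892 + 15811 = 16703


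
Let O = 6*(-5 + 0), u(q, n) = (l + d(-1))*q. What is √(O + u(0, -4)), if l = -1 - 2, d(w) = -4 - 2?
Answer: I*√30 ≈ 5.4772*I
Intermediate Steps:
d(w) = -6
l = -3
u(q, n) = -9*q (u(q, n) = (-3 - 6)*q = -9*q)
O = -30 (O = 6*(-5) = -30)
√(O + u(0, -4)) = √(-30 - 9*0) = √(-30 + 0) = √(-30) = I*√30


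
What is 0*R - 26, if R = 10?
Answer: -26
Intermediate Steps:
0*R - 26 = 0*10 - 26 = 0 - 26 = -26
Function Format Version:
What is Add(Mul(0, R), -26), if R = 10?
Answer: -26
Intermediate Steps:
Add(Mul(0, R), -26) = Add(Mul(0, 10), -26) = Add(0, -26) = -26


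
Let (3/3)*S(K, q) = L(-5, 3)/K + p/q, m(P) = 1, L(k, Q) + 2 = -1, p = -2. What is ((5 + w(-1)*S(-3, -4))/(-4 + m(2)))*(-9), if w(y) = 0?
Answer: 15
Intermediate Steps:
L(k, Q) = -3 (L(k, Q) = -2 - 1 = -3)
S(K, q) = -3/K - 2/q
((5 + w(-1)*S(-3, -4))/(-4 + m(2)))*(-9) = ((5 + 0*(-3/(-3) - 2/(-4)))/(-4 + 1))*(-9) = ((5 + 0*(-3*(-⅓) - 2*(-¼)))/(-3))*(-9) = ((5 + 0*(1 + ½))*(-⅓))*(-9) = ((5 + 0*(3/2))*(-⅓))*(-9) = ((5 + 0)*(-⅓))*(-9) = (5*(-⅓))*(-9) = -5/3*(-9) = 15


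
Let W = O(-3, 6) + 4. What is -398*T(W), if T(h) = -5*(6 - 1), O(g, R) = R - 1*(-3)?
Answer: 9950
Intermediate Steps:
O(g, R) = 3 + R (O(g, R) = R + 3 = 3 + R)
W = 13 (W = (3 + 6) + 4 = 9 + 4 = 13)
T(h) = -25 (T(h) = -5*5 = -25)
-398*T(W) = -398*(-25) = 9950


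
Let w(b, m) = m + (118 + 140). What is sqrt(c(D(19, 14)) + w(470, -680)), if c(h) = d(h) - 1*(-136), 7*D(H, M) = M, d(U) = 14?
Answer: 4*I*sqrt(17) ≈ 16.492*I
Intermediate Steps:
D(H, M) = M/7
w(b, m) = 258 + m (w(b, m) = m + 258 = 258 + m)
c(h) = 150 (c(h) = 14 - 1*(-136) = 14 + 136 = 150)
sqrt(c(D(19, 14)) + w(470, -680)) = sqrt(150 + (258 - 680)) = sqrt(150 - 422) = sqrt(-272) = 4*I*sqrt(17)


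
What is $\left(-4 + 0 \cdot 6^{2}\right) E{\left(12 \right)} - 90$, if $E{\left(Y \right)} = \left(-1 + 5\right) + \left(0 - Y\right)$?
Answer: $-58$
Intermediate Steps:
$E{\left(Y \right)} = 4 - Y$
$\left(-4 + 0 \cdot 6^{2}\right) E{\left(12 \right)} - 90 = \left(-4 + 0 \cdot 6^{2}\right) \left(4 - 12\right) - 90 = \left(-4 + 0 \cdot 36\right) \left(4 - 12\right) - 90 = \left(-4 + 0\right) \left(-8\right) - 90 = \left(-4\right) \left(-8\right) - 90 = 32 - 90 = -58$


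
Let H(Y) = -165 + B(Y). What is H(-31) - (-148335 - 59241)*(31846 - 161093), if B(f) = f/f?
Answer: -26828575436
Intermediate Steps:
B(f) = 1
H(Y) = -164 (H(Y) = -165 + 1 = -164)
H(-31) - (-148335 - 59241)*(31846 - 161093) = -164 - (-148335 - 59241)*(31846 - 161093) = -164 - (-207576)*(-129247) = -164 - 1*26828575272 = -164 - 26828575272 = -26828575436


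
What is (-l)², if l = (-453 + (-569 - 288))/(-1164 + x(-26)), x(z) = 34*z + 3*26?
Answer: 17161/38809 ≈ 0.44219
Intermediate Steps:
x(z) = 78 + 34*z (x(z) = 34*z + 78 = 78 + 34*z)
l = 131/197 (l = (-453 + (-569 - 288))/(-1164 + (78 + 34*(-26))) = (-453 - 857)/(-1164 + (78 - 884)) = -1310/(-1164 - 806) = -1310/(-1970) = -1310*(-1/1970) = 131/197 ≈ 0.66497)
(-l)² = (-1*131/197)² = (-131/197)² = 17161/38809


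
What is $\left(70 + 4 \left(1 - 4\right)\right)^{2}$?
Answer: $3364$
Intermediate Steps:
$\left(70 + 4 \left(1 - 4\right)\right)^{2} = \left(70 + 4 \left(-3\right)\right)^{2} = \left(70 - 12\right)^{2} = 58^{2} = 3364$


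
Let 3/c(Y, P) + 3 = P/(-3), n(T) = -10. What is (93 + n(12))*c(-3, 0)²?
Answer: 83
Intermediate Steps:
c(Y, P) = 3/(-3 - P/3) (c(Y, P) = 3/(-3 + P/(-3)) = 3/(-3 + P*(-⅓)) = 3/(-3 - P/3))
(93 + n(12))*c(-3, 0)² = (93 - 10)*(-9/(9 + 0))² = 83*(-9/9)² = 83*(-9*⅑)² = 83*(-1)² = 83*1 = 83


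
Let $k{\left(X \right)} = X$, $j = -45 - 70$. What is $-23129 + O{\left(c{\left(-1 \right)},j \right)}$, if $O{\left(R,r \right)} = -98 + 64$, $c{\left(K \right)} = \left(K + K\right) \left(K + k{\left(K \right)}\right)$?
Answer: $-23163$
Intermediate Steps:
$j = -115$ ($j = -45 - 70 = -115$)
$c{\left(K \right)} = 4 K^{2}$ ($c{\left(K \right)} = \left(K + K\right) \left(K + K\right) = 2 K 2 K = 4 K^{2}$)
$O{\left(R,r \right)} = -34$
$-23129 + O{\left(c{\left(-1 \right)},j \right)} = -23129 - 34 = -23163$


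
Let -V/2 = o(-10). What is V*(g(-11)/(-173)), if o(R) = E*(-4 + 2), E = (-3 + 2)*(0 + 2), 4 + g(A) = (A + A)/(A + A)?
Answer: -24/173 ≈ -0.13873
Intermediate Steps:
g(A) = -3 (g(A) = -4 + (A + A)/(A + A) = -4 + (2*A)/((2*A)) = -4 + (2*A)*(1/(2*A)) = -4 + 1 = -3)
E = -2 (E = -1*2 = -2)
o(R) = 4 (o(R) = -2*(-4 + 2) = -2*(-2) = 4)
V = -8 (V = -2*4 = -8)
V*(g(-11)/(-173)) = -(-24)/(-173) = -(-24)*(-1)/173 = -8*3/173 = -24/173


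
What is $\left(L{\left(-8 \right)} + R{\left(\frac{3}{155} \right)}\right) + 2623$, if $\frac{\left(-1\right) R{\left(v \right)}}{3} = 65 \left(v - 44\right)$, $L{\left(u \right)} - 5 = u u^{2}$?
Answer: $\frac{331459}{31} \approx 10692.0$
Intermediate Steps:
$L{\left(u \right)} = 5 + u^{3}$ ($L{\left(u \right)} = 5 + u u^{2} = 5 + u^{3}$)
$R{\left(v \right)} = 8580 - 195 v$ ($R{\left(v \right)} = - 3 \cdot 65 \left(v - 44\right) = - 3 \cdot 65 \left(-44 + v\right) = - 3 \left(-2860 + 65 v\right) = 8580 - 195 v$)
$\left(L{\left(-8 \right)} + R{\left(\frac{3}{155} \right)}\right) + 2623 = \left(\left(5 + \left(-8\right)^{3}\right) + \left(8580 - 195 \cdot \frac{3}{155}\right)\right) + 2623 = \left(\left(5 - 512\right) + \left(8580 - 195 \cdot 3 \cdot \frac{1}{155}\right)\right) + 2623 = \left(-507 + \left(8580 - \frac{117}{31}\right)\right) + 2623 = \left(-507 + \frac{265863}{31}\right) + 2623 = \frac{250146}{31} + 2623 = \frac{331459}{31}$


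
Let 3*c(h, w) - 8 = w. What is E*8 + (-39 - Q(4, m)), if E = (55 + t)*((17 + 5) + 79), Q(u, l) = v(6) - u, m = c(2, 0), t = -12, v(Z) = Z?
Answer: 34703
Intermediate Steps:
c(h, w) = 8/3 + w/3
m = 8/3 (m = 8/3 + (⅓)*0 = 8/3 + 0 = 8/3 ≈ 2.6667)
Q(u, l) = 6 - u
E = 4343 (E = (55 - 12)*((17 + 5) + 79) = 43*(22 + 79) = 43*101 = 4343)
E*8 + (-39 - Q(4, m)) = 4343*8 + (-39 - (6 - 1*4)) = 34744 + (-39 - (6 - 4)) = 34744 + (-39 - 1*2) = 34744 + (-39 - 2) = 34744 - 41 = 34703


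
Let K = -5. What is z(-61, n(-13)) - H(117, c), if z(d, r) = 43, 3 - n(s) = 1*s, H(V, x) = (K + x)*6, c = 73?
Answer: -365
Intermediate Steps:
H(V, x) = -30 + 6*x (H(V, x) = (-5 + x)*6 = -30 + 6*x)
n(s) = 3 - s
z(-61, n(-13)) - H(117, c) = 43 - (-30 + 6*73) = 43 - (-30 + 438) = 43 - 1*408 = 43 - 408 = -365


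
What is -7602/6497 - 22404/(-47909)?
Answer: -218645430/311264773 ≈ -0.70244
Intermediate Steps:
-7602/6497 - 22404/(-47909) = -7602*1/6497 - 22404*(-1/47909) = -7602/6497 + 22404/47909 = -218645430/311264773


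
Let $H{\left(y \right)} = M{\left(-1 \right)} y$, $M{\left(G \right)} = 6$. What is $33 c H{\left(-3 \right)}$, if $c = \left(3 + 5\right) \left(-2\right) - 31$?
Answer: $27918$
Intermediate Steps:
$c = -47$ ($c = 8 \left(-2\right) - 31 = -16 - 31 = -47$)
$H{\left(y \right)} = 6 y$
$33 c H{\left(-3 \right)} = 33 \left(-47\right) 6 \left(-3\right) = \left(-1551\right) \left(-18\right) = 27918$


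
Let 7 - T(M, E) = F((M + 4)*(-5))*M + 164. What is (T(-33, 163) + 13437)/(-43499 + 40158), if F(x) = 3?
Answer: -13379/3341 ≈ -4.0045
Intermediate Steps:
T(M, E) = -157 - 3*M (T(M, E) = 7 - (3*M + 164) = 7 - (164 + 3*M) = 7 + (-164 - 3*M) = -157 - 3*M)
(T(-33, 163) + 13437)/(-43499 + 40158) = ((-157 - 3*(-33)) + 13437)/(-43499 + 40158) = ((-157 + 99) + 13437)/(-3341) = (-58 + 13437)*(-1/3341) = 13379*(-1/3341) = -13379/3341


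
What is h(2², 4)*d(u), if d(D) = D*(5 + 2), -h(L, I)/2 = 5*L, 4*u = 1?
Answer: -70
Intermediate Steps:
u = ¼ (u = (¼)*1 = ¼ ≈ 0.25000)
h(L, I) = -10*L
d(D) = 7*D (d(D) = D*7 = 7*D)
h(2², 4)*d(u) = (-10*2²)*(7*(¼)) = -10*4*(7/4) = -40*7/4 = -70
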